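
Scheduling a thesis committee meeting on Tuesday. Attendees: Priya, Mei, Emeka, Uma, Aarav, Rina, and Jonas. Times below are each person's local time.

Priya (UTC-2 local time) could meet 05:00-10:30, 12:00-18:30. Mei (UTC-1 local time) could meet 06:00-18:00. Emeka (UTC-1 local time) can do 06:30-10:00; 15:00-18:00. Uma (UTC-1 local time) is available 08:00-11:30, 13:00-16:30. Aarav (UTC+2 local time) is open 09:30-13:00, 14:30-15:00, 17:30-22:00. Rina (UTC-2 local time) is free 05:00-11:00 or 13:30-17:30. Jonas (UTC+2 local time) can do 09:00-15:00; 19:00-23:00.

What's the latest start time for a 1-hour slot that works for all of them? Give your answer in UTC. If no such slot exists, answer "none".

10:00

Priya in UTC: 07:00-12:30, 14:00-20:30 (add 2h to convert from UTC-2).
Mei in UTC: 07:00-19:00 (add 1h to convert from UTC-1).
Emeka in UTC: 07:30-11:00, 16:00-19:00 (add 1h to convert from UTC-1).
Uma in UTC: 09:00-12:30, 14:00-17:30 (add 1h to convert from UTC-1).
Aarav in UTC: 07:30-11:00, 12:30-13:00, 15:30-20:00 (subtract 2h to convert from UTC+2).
Rina in UTC: 07:00-13:00, 15:30-19:30 (add 2h to convert from UTC-2).
Jonas in UTC: 07:00-13:00, 17:00-21:00 (subtract 2h to convert from UTC+2).
Priya ∩ Mei: 07:00-12:30, 14:00-19:00.
Priya ∩ Mei ∩ Emeka: 07:30-11:00, 16:00-19:00.
Priya ∩ Mei ∩ Emeka ∩ Uma: 09:00-11:00, 16:00-17:30.
Priya ∩ Mei ∩ Emeka ∩ Uma ∩ Aarav: 09:00-11:00, 16:00-17:30.
Priya ∩ Mei ∩ Emeka ∩ Uma ∩ Aarav ∩ Rina: 09:00-11:00, 16:00-17:30.
Priya ∩ Mei ∩ Emeka ∩ Uma ∩ Aarav ∩ Rina ∩ Jonas: 09:00-11:00, 17:00-17:30.
So the common availability across everyone is 09:00-11:00, 17:00-17:30.
The last common window of at least 60 minutes is 09:00-11:00; a 60-minute meeting can start as late as 10:00 and still end by 11:00.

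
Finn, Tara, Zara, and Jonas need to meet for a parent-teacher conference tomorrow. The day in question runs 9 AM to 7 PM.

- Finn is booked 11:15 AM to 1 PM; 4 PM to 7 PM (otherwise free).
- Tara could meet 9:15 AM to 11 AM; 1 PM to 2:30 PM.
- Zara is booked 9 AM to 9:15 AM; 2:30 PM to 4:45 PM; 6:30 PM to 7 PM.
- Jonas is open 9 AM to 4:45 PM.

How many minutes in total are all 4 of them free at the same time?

195

Finn free: 09:00-11:15, 13:00-16:00 (invert busy blocks within the working day).
Tara free: 09:15-11:00, 13:00-14:30.
Zara free: 09:15-14:30, 16:45-18:30 (invert busy blocks within the working day).
Jonas free: 09:00-16:45.
Finn ∩ Tara: 09:15-11:00, 13:00-14:30.
Finn ∩ Tara ∩ Zara: 09:15-11:00, 13:00-14:30.
Finn ∩ Tara ∩ Zara ∩ Jonas: 09:15-11:00, 13:00-14:30.
Summing the common windows: 105 + 90 = 195 minutes.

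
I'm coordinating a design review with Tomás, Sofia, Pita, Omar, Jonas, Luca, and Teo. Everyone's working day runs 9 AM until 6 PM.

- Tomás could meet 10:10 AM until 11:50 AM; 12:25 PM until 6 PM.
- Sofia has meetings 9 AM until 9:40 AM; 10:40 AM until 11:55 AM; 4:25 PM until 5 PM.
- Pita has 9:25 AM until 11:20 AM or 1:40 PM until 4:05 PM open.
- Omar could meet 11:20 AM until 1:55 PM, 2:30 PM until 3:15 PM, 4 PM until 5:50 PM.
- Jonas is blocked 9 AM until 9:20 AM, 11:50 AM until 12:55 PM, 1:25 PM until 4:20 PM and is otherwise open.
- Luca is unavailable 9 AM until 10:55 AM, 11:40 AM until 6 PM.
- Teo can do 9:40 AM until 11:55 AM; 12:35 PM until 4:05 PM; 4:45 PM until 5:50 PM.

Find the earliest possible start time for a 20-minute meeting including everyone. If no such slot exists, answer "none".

Tomás free: 10:10-11:50, 12:25-18:00.
Sofia free: 09:40-10:40, 11:55-16:25, 17:00-18:00 (invert busy blocks within the working day).
Pita free: 09:25-11:20, 13:40-16:05.
Omar free: 11:20-13:55, 14:30-15:15, 16:00-17:50.
Jonas free: 09:20-11:50, 12:55-13:25, 16:20-18:00 (invert busy blocks within the working day).
Luca free: 10:55-11:40 (invert busy blocks within the working day).
Teo free: 09:40-11:55, 12:35-16:05, 16:45-17:50.
Tomás ∩ Sofia: 10:10-10:40, 12:25-16:25, 17:00-18:00.
Tomás ∩ Sofia ∩ Pita: 10:10-10:40, 13:40-16:05.
Tomás ∩ Sofia ∩ Pita ∩ Omar: 13:40-13:55, 14:30-15:15, 16:00-16:05.
Tomás ∩ Sofia ∩ Pita ∩ Omar ∩ Jonas: ∅.
Tomás ∩ Sofia ∩ Pita ∩ Omar ∩ Jonas ∩ Luca: ∅.
Tomás ∩ Sofia ∩ Pita ∩ Omar ∩ Jonas ∩ Luca ∩ Teo: ∅.
There is no time when everyone is free.
No common window is at least 20 minutes long.

none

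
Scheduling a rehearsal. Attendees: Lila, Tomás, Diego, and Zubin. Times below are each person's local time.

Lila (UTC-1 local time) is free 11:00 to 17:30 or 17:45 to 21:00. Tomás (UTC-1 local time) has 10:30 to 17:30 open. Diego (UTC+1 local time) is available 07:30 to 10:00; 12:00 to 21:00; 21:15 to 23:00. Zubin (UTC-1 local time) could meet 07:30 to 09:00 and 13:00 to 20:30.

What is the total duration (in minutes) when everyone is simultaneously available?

270

Lila in UTC: 12:00-18:30, 18:45-22:00 (add 1h to convert from UTC-1).
Tomás in UTC: 11:30-18:30 (add 1h to convert from UTC-1).
Diego in UTC: 06:30-09:00, 11:00-20:00, 20:15-22:00 (subtract 1h to convert from UTC+1).
Zubin in UTC: 08:30-10:00, 14:00-21:30 (add 1h to convert from UTC-1).
Lila ∩ Tomás: 12:00-18:30.
Lila ∩ Tomás ∩ Diego: 12:00-18:30.
Lila ∩ Tomás ∩ Diego ∩ Zubin: 14:00-18:30.
That's a single block of 270 minutes.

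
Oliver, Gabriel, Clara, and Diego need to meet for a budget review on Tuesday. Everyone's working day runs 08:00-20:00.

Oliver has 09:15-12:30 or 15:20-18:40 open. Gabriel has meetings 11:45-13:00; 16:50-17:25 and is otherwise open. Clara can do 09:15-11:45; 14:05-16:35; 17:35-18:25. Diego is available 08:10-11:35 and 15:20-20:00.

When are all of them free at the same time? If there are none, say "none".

09:15-11:35, 15:20-16:35, 17:35-18:25

Oliver free: 09:15-12:30, 15:20-18:40.
Gabriel free: 08:00-11:45, 13:00-16:50, 17:25-20:00 (invert busy blocks within the working day).
Clara free: 09:15-11:45, 14:05-16:35, 17:35-18:25.
Diego free: 08:10-11:35, 15:20-20:00.
Oliver ∩ Gabriel: 09:15-11:45, 15:20-16:50, 17:25-18:40.
Oliver ∩ Gabriel ∩ Clara: 09:15-11:45, 15:20-16:35, 17:35-18:25.
Oliver ∩ Gabriel ∩ Clara ∩ Diego: 09:15-11:35, 15:20-16:35, 17:35-18:25.
Those are the intersection windows.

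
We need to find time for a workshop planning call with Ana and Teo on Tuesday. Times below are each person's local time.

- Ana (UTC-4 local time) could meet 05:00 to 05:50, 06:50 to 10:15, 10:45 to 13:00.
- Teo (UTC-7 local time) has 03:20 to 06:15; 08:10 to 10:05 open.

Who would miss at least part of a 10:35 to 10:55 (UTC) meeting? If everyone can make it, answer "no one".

Ana

Ana in UTC: 09:00-09:50, 10:50-14:15, 14:45-17:00 (add 4h to convert from UTC-4).
Teo in UTC: 10:20-13:15, 15:10-17:05 (add 7h to convert from UTC-7).
Ana: not fully free for 10:35-10:55. Teo: free for 10:35-10:55.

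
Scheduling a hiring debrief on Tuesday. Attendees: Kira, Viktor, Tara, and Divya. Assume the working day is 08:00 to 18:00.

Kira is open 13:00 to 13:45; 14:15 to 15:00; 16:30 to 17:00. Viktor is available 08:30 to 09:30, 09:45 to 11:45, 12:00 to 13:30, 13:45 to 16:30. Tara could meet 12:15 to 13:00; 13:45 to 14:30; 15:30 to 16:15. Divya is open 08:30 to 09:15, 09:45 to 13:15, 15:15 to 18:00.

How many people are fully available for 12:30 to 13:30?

1

Viktor can make the full 12:30-13:30 slot — that's 1.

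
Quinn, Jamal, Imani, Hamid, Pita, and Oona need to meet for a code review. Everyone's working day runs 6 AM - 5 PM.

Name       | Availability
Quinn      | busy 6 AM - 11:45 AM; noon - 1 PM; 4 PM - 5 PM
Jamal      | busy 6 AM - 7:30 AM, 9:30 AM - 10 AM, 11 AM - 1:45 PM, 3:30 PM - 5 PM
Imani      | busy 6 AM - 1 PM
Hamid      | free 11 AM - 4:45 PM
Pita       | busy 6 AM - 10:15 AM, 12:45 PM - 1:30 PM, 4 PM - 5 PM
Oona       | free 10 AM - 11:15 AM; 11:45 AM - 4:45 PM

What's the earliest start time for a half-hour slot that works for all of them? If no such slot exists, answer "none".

Quinn free: 11:45-12:00, 13:00-16:00 (invert busy blocks within the working day).
Jamal free: 07:30-09:30, 10:00-11:00, 13:45-15:30 (invert busy blocks within the working day).
Imani free: 13:00-17:00 (invert busy blocks within the working day).
Hamid free: 11:00-16:45.
Pita free: 10:15-12:45, 13:30-16:00 (invert busy blocks within the working day).
Oona free: 10:00-11:15, 11:45-16:45.
Quinn ∩ Jamal: 13:45-15:30.
Quinn ∩ Jamal ∩ Imani: 13:45-15:30.
Quinn ∩ Jamal ∩ Imani ∩ Hamid: 13:45-15:30.
Quinn ∩ Jamal ∩ Imani ∩ Hamid ∩ Pita: 13:45-15:30.
Quinn ∩ Jamal ∩ Imani ∩ Hamid ∩ Pita ∩ Oona: 13:45-15:30.
The first common window of at least 30 minutes is 13:45-15:30, so the earliest start is 13:45.

13:45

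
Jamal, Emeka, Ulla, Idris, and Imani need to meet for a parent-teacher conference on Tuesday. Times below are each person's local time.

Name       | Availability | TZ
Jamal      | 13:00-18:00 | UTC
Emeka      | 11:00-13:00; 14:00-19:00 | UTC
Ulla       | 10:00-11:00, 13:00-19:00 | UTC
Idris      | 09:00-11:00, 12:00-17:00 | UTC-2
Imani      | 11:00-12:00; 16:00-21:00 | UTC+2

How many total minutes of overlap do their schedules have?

Jamal in UTC: 13:00-18:00.
Emeka in UTC: 11:00-13:00, 14:00-19:00.
Ulla in UTC: 10:00-11:00, 13:00-19:00.
Idris in UTC: 11:00-13:00, 14:00-19:00 (add 2h to convert from UTC-2).
Imani in UTC: 09:00-10:00, 14:00-19:00 (subtract 2h to convert from UTC+2).
Jamal ∩ Emeka: 14:00-18:00.
Jamal ∩ Emeka ∩ Ulla: 14:00-18:00.
Jamal ∩ Emeka ∩ Ulla ∩ Idris: 14:00-18:00.
Jamal ∩ Emeka ∩ Ulla ∩ Idris ∩ Imani: 14:00-18:00.
So the common availability across everyone is 14:00-18:00.
That's a single block of 240 minutes.

240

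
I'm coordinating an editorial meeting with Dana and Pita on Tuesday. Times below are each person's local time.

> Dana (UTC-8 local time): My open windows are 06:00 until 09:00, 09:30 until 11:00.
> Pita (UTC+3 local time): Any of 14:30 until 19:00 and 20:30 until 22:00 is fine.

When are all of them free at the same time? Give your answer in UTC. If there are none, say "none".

14:00-16:00, 17:30-19:00

Dana in UTC: 14:00-17:00, 17:30-19:00 (add 8h to convert from UTC-8).
Pita in UTC: 11:30-16:00, 17:30-19:00 (subtract 3h to convert from UTC+3).
Dana ∩ Pita: 14:00-16:00, 17:30-19:00.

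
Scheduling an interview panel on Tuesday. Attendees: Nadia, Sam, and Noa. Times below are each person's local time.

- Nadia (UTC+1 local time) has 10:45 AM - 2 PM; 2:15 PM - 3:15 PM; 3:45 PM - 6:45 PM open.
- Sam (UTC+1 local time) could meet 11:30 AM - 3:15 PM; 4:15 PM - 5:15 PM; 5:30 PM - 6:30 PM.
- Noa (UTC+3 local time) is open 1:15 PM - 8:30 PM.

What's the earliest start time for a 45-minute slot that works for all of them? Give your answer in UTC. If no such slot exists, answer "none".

10:30

Nadia in UTC: 09:45-13:00, 13:15-14:15, 14:45-17:45 (subtract 1h to convert from UTC+1).
Sam in UTC: 10:30-14:15, 15:15-16:15, 16:30-17:30 (subtract 1h to convert from UTC+1).
Noa in UTC: 10:15-17:30 (subtract 3h to convert from UTC+3).
Nadia ∩ Sam: 10:30-13:00, 13:15-14:15, 15:15-16:15, 16:30-17:30.
Nadia ∩ Sam ∩ Noa: 10:30-13:00, 13:15-14:15, 15:15-16:15, 16:30-17:30.
Those are the intersection windows.
The first common window of at least 45 minutes is 10:30-13:00, so the earliest start is 10:30.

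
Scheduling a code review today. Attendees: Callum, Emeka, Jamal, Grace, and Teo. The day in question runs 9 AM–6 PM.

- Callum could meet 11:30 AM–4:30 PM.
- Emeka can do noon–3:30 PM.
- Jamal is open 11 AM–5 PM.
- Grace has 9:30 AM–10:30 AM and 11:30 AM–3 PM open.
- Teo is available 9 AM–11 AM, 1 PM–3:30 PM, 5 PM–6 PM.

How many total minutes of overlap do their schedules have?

120

Callum ∩ Emeka: 12:00-15:30.
Callum ∩ Emeka ∩ Jamal: 12:00-15:30.
Callum ∩ Emeka ∩ Jamal ∩ Grace: 12:00-15:00.
Callum ∩ Emeka ∩ Jamal ∩ Grace ∩ Teo: 13:00-15:00.
That's a single block of 120 minutes.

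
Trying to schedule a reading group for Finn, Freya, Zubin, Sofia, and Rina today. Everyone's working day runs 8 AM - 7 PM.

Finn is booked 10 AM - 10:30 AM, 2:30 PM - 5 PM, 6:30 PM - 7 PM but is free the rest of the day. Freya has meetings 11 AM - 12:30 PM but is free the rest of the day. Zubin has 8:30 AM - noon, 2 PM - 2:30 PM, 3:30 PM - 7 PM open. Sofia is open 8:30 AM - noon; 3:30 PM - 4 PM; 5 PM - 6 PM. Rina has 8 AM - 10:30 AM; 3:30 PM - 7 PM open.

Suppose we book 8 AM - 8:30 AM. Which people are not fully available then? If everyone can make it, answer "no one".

Finn free: 08:00-10:00, 10:30-14:30, 17:00-18:30 (invert busy blocks within the working day).
Freya free: 08:00-11:00, 12:30-19:00 (invert busy blocks within the working day).
Zubin free: 08:30-12:00, 14:00-14:30, 15:30-19:00.
Sofia free: 08:30-12:00, 15:30-16:00, 17:00-18:00.
Rina free: 08:00-10:30, 15:30-19:00.
Finn: free for 08:00-08:30. Freya: free for 08:00-08:30. Zubin: not fully free for 08:00-08:30. Sofia: not fully free for 08:00-08:30. Rina: free for 08:00-08:30.

Sofia, Zubin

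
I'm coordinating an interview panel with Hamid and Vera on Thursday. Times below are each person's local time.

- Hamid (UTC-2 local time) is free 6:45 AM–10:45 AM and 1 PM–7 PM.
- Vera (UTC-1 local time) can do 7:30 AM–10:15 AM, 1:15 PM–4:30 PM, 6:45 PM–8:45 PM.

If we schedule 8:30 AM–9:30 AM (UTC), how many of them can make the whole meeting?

1

Hamid in UTC: 08:45-12:45, 15:00-21:00 (add 2h to convert from UTC-2).
Vera in UTC: 08:30-11:15, 14:15-17:30, 19:45-21:45 (add 1h to convert from UTC-1).
Vera can make the full 08:30-09:30 slot — that's 1.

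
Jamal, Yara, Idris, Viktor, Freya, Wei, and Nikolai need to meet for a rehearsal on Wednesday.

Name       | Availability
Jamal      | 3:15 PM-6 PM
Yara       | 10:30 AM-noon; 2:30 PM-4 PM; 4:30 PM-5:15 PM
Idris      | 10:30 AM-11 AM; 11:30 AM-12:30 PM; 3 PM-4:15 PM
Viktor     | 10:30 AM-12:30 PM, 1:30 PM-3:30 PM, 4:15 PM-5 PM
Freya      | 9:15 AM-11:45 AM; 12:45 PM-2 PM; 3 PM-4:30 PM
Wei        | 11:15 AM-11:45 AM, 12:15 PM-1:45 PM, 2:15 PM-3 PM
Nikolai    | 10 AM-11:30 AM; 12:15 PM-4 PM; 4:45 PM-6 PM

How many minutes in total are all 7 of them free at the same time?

Jamal ∩ Yara: 15:15-16:00, 16:30-17:15.
Jamal ∩ Yara ∩ Idris: 15:15-16:00.
Jamal ∩ Yara ∩ Idris ∩ Viktor: 15:15-15:30.
Jamal ∩ Yara ∩ Idris ∩ Viktor ∩ Freya: 15:15-15:30.
Jamal ∩ Yara ∩ Idris ∩ Viktor ∩ Freya ∩ Wei: ∅.
Jamal ∩ Yara ∩ Idris ∩ Viktor ∩ Freya ∩ Wei ∩ Nikolai: ∅.
There is no time when everyone is free.
There is no common window, so the total is 0 minutes.

0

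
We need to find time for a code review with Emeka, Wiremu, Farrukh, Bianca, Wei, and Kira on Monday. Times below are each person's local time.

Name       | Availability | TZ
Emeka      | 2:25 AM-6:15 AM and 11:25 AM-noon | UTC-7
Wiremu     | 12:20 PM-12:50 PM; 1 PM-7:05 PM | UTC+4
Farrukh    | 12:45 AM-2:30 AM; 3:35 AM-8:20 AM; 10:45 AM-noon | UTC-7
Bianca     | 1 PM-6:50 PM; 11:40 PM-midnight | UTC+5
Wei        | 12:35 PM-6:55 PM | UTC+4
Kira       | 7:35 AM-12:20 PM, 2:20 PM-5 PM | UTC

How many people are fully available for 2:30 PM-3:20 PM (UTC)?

2

Emeka in UTC: 09:25-13:15, 18:25-19:00 (add 7h to convert from UTC-7).
Wiremu in UTC: 08:20-08:50, 09:00-15:05 (subtract 4h to convert from UTC+4).
Farrukh in UTC: 07:45-09:30, 10:35-15:20, 17:45-19:00 (add 7h to convert from UTC-7).
Bianca in UTC: 08:00-13:50, 18:40-19:00 (subtract 5h to convert from UTC+5).
Wei in UTC: 08:35-14:55 (subtract 4h to convert from UTC+4).
Kira in UTC: 07:35-12:20, 14:20-17:00.
Farrukh and Kira can make the full 14:30-15:20 slot — that's 2.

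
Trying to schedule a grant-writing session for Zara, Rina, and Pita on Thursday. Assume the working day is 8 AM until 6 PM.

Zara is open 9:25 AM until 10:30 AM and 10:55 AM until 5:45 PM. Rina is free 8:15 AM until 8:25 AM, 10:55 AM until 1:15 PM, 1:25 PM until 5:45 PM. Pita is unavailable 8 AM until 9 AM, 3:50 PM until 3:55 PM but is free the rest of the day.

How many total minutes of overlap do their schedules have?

Zara free: 09:25-10:30, 10:55-17:45.
Rina free: 08:15-08:25, 10:55-13:15, 13:25-17:45.
Pita free: 09:00-15:50, 15:55-18:00 (invert busy blocks within the working day).
Zara ∩ Rina: 10:55-13:15, 13:25-17:45.
Zara ∩ Rina ∩ Pita: 10:55-13:15, 13:25-15:50, 15:55-17:45.
Summing the common windows: 140 + 145 + 110 = 395 minutes.

395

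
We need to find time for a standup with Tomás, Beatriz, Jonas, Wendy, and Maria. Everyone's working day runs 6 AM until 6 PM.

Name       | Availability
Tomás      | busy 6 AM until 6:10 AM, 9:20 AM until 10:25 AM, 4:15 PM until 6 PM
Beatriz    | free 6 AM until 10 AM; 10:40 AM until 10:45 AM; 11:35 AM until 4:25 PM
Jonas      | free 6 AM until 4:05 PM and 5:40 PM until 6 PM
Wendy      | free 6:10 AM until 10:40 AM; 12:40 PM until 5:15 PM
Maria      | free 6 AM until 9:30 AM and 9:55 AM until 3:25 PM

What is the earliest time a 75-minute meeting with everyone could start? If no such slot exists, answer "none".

Tomás free: 06:10-09:20, 10:25-16:15 (invert busy blocks within the working day).
Beatriz free: 06:00-10:00, 10:40-10:45, 11:35-16:25.
Jonas free: 06:00-16:05, 17:40-18:00.
Wendy free: 06:10-10:40, 12:40-17:15.
Maria free: 06:00-09:30, 09:55-15:25.
Tomás ∩ Beatriz: 06:10-09:20, 10:40-10:45, 11:35-16:15.
Tomás ∩ Beatriz ∩ Jonas: 06:10-09:20, 10:40-10:45, 11:35-16:05.
Tomás ∩ Beatriz ∩ Jonas ∩ Wendy: 06:10-09:20, 12:40-16:05.
Tomás ∩ Beatriz ∩ Jonas ∩ Wendy ∩ Maria: 06:10-09:20, 12:40-15:25.
So the common availability across everyone is 06:10-09:20, 12:40-15:25.
The first common window of at least 75 minutes is 06:10-09:20, so the earliest start is 06:10.

06:10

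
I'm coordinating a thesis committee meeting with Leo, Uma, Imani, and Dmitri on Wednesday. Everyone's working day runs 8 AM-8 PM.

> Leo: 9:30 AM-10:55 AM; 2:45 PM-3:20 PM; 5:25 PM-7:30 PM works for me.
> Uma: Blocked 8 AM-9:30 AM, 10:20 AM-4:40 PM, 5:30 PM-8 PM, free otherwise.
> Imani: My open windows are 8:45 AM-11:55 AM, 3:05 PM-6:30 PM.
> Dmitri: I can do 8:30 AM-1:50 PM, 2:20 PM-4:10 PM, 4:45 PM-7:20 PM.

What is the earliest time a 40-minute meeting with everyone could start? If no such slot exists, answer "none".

Leo free: 09:30-10:55, 14:45-15:20, 17:25-19:30.
Uma free: 09:30-10:20, 16:40-17:30 (invert busy blocks within the working day).
Imani free: 08:45-11:55, 15:05-18:30.
Dmitri free: 08:30-13:50, 14:20-16:10, 16:45-19:20.
Leo ∩ Uma: 09:30-10:20, 17:25-17:30.
Leo ∩ Uma ∩ Imani: 09:30-10:20, 17:25-17:30.
Leo ∩ Uma ∩ Imani ∩ Dmitri: 09:30-10:20, 17:25-17:30.
So the common availability across everyone is 09:30-10:20, 17:25-17:30.
The first common window of at least 40 minutes is 09:30-10:20, so the earliest start is 09:30.

09:30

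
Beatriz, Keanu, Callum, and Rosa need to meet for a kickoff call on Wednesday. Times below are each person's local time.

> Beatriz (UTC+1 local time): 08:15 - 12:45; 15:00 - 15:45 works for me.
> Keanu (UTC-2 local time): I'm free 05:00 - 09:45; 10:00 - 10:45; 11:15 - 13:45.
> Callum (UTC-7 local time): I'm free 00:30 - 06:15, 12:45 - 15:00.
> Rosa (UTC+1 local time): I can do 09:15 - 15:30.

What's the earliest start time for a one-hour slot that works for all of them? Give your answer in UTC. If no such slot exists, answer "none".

08:15

Beatriz in UTC: 07:15-11:45, 14:00-14:45 (subtract 1h to convert from UTC+1).
Keanu in UTC: 07:00-11:45, 12:00-12:45, 13:15-15:45 (add 2h to convert from UTC-2).
Callum in UTC: 07:30-13:15, 19:45-22:00 (add 7h to convert from UTC-7).
Rosa in UTC: 08:15-14:30 (subtract 1h to convert from UTC+1).
Beatriz ∩ Keanu: 07:15-11:45, 14:00-14:45.
Beatriz ∩ Keanu ∩ Callum: 07:30-11:45.
Beatriz ∩ Keanu ∩ Callum ∩ Rosa: 08:15-11:45.
The first common window of at least 60 minutes is 08:15-11:45, so the earliest start is 08:15.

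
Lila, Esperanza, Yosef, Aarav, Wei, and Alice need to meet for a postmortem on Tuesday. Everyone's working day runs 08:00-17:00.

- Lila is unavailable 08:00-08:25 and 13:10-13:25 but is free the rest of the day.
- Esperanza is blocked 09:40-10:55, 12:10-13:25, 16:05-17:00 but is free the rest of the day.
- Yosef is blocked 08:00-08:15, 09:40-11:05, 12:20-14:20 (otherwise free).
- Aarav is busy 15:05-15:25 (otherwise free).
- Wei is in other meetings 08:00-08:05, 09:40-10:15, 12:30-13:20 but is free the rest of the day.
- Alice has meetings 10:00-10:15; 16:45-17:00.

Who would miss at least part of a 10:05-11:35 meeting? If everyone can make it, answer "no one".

Lila free: 08:25-13:10, 13:25-17:00 (invert busy blocks within the working day).
Esperanza free: 08:00-09:40, 10:55-12:10, 13:25-16:05 (invert busy blocks within the working day).
Yosef free: 08:15-09:40, 11:05-12:20, 14:20-17:00 (invert busy blocks within the working day).
Aarav free: 08:00-15:05, 15:25-17:00 (invert busy blocks within the working day).
Wei free: 08:05-09:40, 10:15-12:30, 13:20-17:00 (invert busy blocks within the working day).
Alice free: 08:00-10:00, 10:15-16:45 (invert busy blocks within the working day).
Lila: free for 10:05-11:35. Esperanza: not fully free for 10:05-11:35. Yosef: not fully free for 10:05-11:35. Aarav: free for 10:05-11:35. Wei: not fully free for 10:05-11:35. Alice: not fully free for 10:05-11:35.

Alice, Esperanza, Wei, Yosef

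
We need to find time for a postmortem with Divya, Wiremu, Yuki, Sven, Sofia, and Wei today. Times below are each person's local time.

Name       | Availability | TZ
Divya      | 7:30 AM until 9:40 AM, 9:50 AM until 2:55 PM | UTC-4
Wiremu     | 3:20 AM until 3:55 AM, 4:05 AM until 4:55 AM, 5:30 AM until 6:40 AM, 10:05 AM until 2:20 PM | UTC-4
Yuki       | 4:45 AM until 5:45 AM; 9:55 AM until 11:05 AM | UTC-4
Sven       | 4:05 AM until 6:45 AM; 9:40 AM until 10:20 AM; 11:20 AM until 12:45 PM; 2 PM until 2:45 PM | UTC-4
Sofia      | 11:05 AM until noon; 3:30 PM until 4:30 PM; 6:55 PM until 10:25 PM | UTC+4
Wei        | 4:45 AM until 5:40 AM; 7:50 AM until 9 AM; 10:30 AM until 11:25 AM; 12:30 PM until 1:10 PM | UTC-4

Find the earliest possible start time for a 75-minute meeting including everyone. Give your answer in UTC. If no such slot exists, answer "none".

Divya in UTC: 11:30-13:40, 13:50-18:55 (add 4h to convert from UTC-4).
Wiremu in UTC: 07:20-07:55, 08:05-08:55, 09:30-10:40, 14:05-18:20 (add 4h to convert from UTC-4).
Yuki in UTC: 08:45-09:45, 13:55-15:05 (add 4h to convert from UTC-4).
Sven in UTC: 08:05-10:45, 13:40-14:20, 15:20-16:45, 18:00-18:45 (add 4h to convert from UTC-4).
Sofia in UTC: 07:05-08:00, 11:30-12:30, 14:55-18:25 (subtract 4h to convert from UTC+4).
Wei in UTC: 08:45-09:40, 11:50-13:00, 14:30-15:25, 16:30-17:10 (add 4h to convert from UTC-4).
Divya ∩ Wiremu: 14:05-18:20.
Divya ∩ Wiremu ∩ Yuki: 14:05-15:05.
Divya ∩ Wiremu ∩ Yuki ∩ Sven: 14:05-14:20.
Divya ∩ Wiremu ∩ Yuki ∩ Sven ∩ Sofia: ∅.
Divya ∩ Wiremu ∩ Yuki ∩ Sven ∩ Sofia ∩ Wei: ∅.
There is no time when everyone is free.
No common window is at least 75 minutes long.

none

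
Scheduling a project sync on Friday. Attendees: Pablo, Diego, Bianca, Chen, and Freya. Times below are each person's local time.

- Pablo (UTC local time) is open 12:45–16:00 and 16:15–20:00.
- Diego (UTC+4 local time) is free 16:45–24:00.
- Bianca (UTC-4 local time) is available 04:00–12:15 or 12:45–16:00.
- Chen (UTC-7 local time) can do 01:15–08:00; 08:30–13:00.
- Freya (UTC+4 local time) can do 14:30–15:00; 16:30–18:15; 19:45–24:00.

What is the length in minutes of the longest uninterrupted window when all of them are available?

Pablo in UTC: 12:45-16:00, 16:15-20:00.
Diego in UTC: 12:45-20:00 (subtract 4h to convert from UTC+4).
Bianca in UTC: 08:00-16:15, 16:45-20:00 (add 4h to convert from UTC-4).
Chen in UTC: 08:15-15:00, 15:30-20:00 (add 7h to convert from UTC-7).
Freya in UTC: 10:30-11:00, 12:30-14:15, 15:45-20:00 (subtract 4h to convert from UTC+4).
Pablo ∩ Diego: 12:45-16:00, 16:15-20:00.
Pablo ∩ Diego ∩ Bianca: 12:45-16:00, 16:45-20:00.
Pablo ∩ Diego ∩ Bianca ∩ Chen: 12:45-15:00, 15:30-16:00, 16:45-20:00.
Pablo ∩ Diego ∩ Bianca ∩ Chen ∩ Freya: 12:45-14:15, 15:45-16:00, 16:45-20:00.
So the common availability across everyone is 12:45-14:15, 15:45-16:00, 16:45-20:00.
The longest is 16:45-20:00 at 195 minutes.

195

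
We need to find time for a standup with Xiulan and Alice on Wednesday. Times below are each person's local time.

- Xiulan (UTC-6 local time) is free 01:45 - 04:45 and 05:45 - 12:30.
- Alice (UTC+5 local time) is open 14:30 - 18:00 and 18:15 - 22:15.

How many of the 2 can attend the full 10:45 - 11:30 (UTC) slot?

Xiulan in UTC: 07:45-10:45, 11:45-18:30 (add 6h to convert from UTC-6).
Alice in UTC: 09:30-13:00, 13:15-17:15 (subtract 5h to convert from UTC+5).
Alice can make the full 10:45-11:30 slot — that's 1.

1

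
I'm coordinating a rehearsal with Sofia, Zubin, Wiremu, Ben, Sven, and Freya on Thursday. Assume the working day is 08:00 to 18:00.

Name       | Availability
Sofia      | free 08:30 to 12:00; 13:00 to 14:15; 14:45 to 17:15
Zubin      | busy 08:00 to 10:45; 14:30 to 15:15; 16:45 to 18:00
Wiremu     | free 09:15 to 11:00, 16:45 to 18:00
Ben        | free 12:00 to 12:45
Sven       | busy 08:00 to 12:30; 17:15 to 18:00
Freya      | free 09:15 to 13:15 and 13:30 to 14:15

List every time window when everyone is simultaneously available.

Sofia free: 08:30-12:00, 13:00-14:15, 14:45-17:15.
Zubin free: 10:45-14:30, 15:15-16:45 (invert busy blocks within the working day).
Wiremu free: 09:15-11:00, 16:45-18:00.
Ben free: 12:00-12:45.
Sven free: 12:30-17:15 (invert busy blocks within the working day).
Freya free: 09:15-13:15, 13:30-14:15.
Sofia ∩ Zubin: 10:45-12:00, 13:00-14:15, 15:15-16:45.
Sofia ∩ Zubin ∩ Wiremu: 10:45-11:00.
Sofia ∩ Zubin ∩ Wiremu ∩ Ben: ∅.
Sofia ∩ Zubin ∩ Wiremu ∩ Ben ∩ Sven: ∅.
Sofia ∩ Zubin ∩ Wiremu ∩ Ben ∩ Sven ∩ Freya: ∅.
There is no time when everyone is free.

none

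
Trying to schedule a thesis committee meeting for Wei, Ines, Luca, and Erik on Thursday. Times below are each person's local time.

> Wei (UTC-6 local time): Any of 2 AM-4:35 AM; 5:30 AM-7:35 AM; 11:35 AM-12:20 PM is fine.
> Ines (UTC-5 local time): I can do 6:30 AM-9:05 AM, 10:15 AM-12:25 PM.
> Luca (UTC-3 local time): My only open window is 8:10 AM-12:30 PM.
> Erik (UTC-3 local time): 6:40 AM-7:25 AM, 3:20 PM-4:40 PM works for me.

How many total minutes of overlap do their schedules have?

Wei in UTC: 08:00-10:35, 11:30-13:35, 17:35-18:20 (add 6h to convert from UTC-6).
Ines in UTC: 11:30-14:05, 15:15-17:25 (add 5h to convert from UTC-5).
Luca in UTC: 11:10-15:30 (add 3h to convert from UTC-3).
Erik in UTC: 09:40-10:25, 18:20-19:40 (add 3h to convert from UTC-3).
Wei ∩ Ines: 11:30-13:35.
Wei ∩ Ines ∩ Luca: 11:30-13:35.
Wei ∩ Ines ∩ Luca ∩ Erik: ∅.
There is no time when everyone is free.
There is no common window, so the total is 0 minutes.

0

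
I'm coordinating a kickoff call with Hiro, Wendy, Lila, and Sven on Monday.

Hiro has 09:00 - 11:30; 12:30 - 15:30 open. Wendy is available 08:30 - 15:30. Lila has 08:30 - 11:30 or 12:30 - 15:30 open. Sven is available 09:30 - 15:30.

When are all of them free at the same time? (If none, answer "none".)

09:30-11:30, 12:30-15:30

Hiro ∩ Wendy: 09:00-11:30, 12:30-15:30.
Hiro ∩ Wendy ∩ Lila: 09:00-11:30, 12:30-15:30.
Hiro ∩ Wendy ∩ Lila ∩ Sven: 09:30-11:30, 12:30-15:30.
So the common availability across everyone is 09:30-11:30, 12:30-15:30.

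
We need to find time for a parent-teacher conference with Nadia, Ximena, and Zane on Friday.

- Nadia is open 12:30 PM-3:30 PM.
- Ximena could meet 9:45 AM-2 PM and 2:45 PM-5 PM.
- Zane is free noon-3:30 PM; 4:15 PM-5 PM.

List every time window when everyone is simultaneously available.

Nadia ∩ Ximena: 12:30-14:00, 14:45-15:30.
Nadia ∩ Ximena ∩ Zane: 12:30-14:00, 14:45-15:30.

12:30-14:00, 14:45-15:30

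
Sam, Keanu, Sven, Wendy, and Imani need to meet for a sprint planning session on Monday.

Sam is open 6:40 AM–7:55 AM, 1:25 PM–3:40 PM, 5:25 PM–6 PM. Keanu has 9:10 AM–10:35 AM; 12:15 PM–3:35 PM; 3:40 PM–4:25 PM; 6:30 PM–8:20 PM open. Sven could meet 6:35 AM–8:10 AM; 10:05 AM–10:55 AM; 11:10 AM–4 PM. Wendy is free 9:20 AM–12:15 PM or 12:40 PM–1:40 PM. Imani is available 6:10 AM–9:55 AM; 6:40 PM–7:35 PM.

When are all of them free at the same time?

none

Sam ∩ Keanu: 13:25-15:35.
Sam ∩ Keanu ∩ Sven: 13:25-15:35.
Sam ∩ Keanu ∩ Sven ∩ Wendy: 13:25-13:40.
Sam ∩ Keanu ∩ Sven ∩ Wendy ∩ Imani: ∅.
There is no time when everyone is free.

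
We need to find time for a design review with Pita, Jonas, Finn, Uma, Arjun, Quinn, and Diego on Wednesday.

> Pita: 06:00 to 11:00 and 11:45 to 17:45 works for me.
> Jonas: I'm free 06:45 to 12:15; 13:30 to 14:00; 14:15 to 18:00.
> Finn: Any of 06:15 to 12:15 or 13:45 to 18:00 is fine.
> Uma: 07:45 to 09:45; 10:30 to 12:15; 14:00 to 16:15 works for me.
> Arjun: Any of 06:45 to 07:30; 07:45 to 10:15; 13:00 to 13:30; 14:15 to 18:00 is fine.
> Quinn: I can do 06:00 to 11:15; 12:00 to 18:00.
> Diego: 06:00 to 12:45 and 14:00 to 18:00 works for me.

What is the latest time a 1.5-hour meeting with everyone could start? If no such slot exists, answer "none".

Pita ∩ Jonas: 06:45-11:00, 11:45-12:15, 13:30-14:00, 14:15-17:45.
Pita ∩ Jonas ∩ Finn: 06:45-11:00, 11:45-12:15, 13:45-14:00, 14:15-17:45.
Pita ∩ Jonas ∩ Finn ∩ Uma: 07:45-09:45, 10:30-11:00, 11:45-12:15, 14:15-16:15.
Pita ∩ Jonas ∩ Finn ∩ Uma ∩ Arjun: 07:45-09:45, 14:15-16:15.
Pita ∩ Jonas ∩ Finn ∩ Uma ∩ Arjun ∩ Quinn: 07:45-09:45, 14:15-16:15.
Pita ∩ Jonas ∩ Finn ∩ Uma ∩ Arjun ∩ Quinn ∩ Diego: 07:45-09:45, 14:15-16:15.
The last common window of at least 90 minutes is 14:15-16:15; a 90-minute meeting can start as late as 14:45 and still end by 16:15.

14:45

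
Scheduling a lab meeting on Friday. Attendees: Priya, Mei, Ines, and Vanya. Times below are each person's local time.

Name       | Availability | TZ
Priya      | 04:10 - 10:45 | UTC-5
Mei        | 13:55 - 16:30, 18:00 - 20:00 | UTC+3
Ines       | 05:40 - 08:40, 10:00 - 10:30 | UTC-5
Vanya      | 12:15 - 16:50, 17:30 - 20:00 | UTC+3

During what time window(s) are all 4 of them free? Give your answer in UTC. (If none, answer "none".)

10:55-13:30, 15:00-15:30

Priya in UTC: 09:10-15:45 (add 5h to convert from UTC-5).
Mei in UTC: 10:55-13:30, 15:00-17:00 (subtract 3h to convert from UTC+3).
Ines in UTC: 10:40-13:40, 15:00-15:30 (add 5h to convert from UTC-5).
Vanya in UTC: 09:15-13:50, 14:30-17:00 (subtract 3h to convert from UTC+3).
Priya ∩ Mei: 10:55-13:30, 15:00-15:45.
Priya ∩ Mei ∩ Ines: 10:55-13:30, 15:00-15:30.
Priya ∩ Mei ∩ Ines ∩ Vanya: 10:55-13:30, 15:00-15:30.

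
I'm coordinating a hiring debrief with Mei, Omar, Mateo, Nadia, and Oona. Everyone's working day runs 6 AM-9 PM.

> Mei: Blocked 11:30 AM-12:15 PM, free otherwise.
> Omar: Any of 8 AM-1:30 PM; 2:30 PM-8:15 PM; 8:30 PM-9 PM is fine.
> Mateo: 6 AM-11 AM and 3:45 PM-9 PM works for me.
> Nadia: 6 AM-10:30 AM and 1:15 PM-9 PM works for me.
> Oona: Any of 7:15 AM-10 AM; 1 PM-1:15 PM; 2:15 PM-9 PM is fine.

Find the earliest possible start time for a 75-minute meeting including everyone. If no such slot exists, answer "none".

Mei free: 06:00-11:30, 12:15-21:00 (invert busy blocks within the working day).
Omar free: 08:00-13:30, 14:30-20:15, 20:30-21:00.
Mateo free: 06:00-11:00, 15:45-21:00.
Nadia free: 06:00-10:30, 13:15-21:00.
Oona free: 07:15-10:00, 13:00-13:15, 14:15-21:00.
Mei ∩ Omar: 08:00-11:30, 12:15-13:30, 14:30-20:15, 20:30-21:00.
Mei ∩ Omar ∩ Mateo: 08:00-11:00, 15:45-20:15, 20:30-21:00.
Mei ∩ Omar ∩ Mateo ∩ Nadia: 08:00-10:30, 15:45-20:15, 20:30-21:00.
Mei ∩ Omar ∩ Mateo ∩ Nadia ∩ Oona: 08:00-10:00, 15:45-20:15, 20:30-21:00.
The first common window of at least 75 minutes is 08:00-10:00, so the earliest start is 08:00.

08:00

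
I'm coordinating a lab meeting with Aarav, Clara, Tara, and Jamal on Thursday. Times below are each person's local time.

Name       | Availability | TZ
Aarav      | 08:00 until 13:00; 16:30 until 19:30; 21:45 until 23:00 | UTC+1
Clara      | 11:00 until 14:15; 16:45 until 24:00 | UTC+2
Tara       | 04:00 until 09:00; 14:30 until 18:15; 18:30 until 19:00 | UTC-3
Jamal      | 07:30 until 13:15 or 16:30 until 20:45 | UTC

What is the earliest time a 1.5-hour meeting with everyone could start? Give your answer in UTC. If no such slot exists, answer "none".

09:00

Aarav in UTC: 07:00-12:00, 15:30-18:30, 20:45-22:00 (subtract 1h to convert from UTC+1).
Clara in UTC: 09:00-12:15, 14:45-22:00 (subtract 2h to convert from UTC+2).
Tara in UTC: 07:00-12:00, 17:30-21:15, 21:30-22:00 (add 3h to convert from UTC-3).
Jamal in UTC: 07:30-13:15, 16:30-20:45.
Aarav ∩ Clara: 09:00-12:00, 15:30-18:30, 20:45-22:00.
Aarav ∩ Clara ∩ Tara: 09:00-12:00, 17:30-18:30, 20:45-21:15, 21:30-22:00.
Aarav ∩ Clara ∩ Tara ∩ Jamal: 09:00-12:00, 17:30-18:30.
Those are the intersection windows.
The first common window of at least 90 minutes is 09:00-12:00, so the earliest start is 09:00.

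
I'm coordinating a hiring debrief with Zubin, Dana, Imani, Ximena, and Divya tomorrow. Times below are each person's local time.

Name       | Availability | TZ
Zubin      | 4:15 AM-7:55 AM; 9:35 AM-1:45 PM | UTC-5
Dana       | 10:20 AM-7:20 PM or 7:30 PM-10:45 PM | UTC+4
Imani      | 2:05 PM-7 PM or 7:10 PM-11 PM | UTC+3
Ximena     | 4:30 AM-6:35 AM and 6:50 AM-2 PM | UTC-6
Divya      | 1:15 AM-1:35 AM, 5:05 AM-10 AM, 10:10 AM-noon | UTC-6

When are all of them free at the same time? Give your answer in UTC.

Zubin in UTC: 09:15-12:55, 14:35-18:45 (add 5h to convert from UTC-5).
Dana in UTC: 06:20-15:20, 15:30-18:45 (subtract 4h to convert from UTC+4).
Imani in UTC: 11:05-16:00, 16:10-20:00 (subtract 3h to convert from UTC+3).
Ximena in UTC: 10:30-12:35, 12:50-20:00 (add 6h to convert from UTC-6).
Divya in UTC: 07:15-07:35, 11:05-16:00, 16:10-18:00 (add 6h to convert from UTC-6).
Zubin ∩ Dana: 09:15-12:55, 14:35-15:20, 15:30-18:45.
Zubin ∩ Dana ∩ Imani: 11:05-12:55, 14:35-15:20, 15:30-16:00, 16:10-18:45.
Zubin ∩ Dana ∩ Imani ∩ Ximena: 11:05-12:35, 12:50-12:55, 14:35-15:20, 15:30-16:00, 16:10-18:45.
Zubin ∩ Dana ∩ Imani ∩ Ximena ∩ Divya: 11:05-12:35, 12:50-12:55, 14:35-15:20, 15:30-16:00, 16:10-18:00.

11:05-12:35, 12:50-12:55, 14:35-15:20, 15:30-16:00, 16:10-18:00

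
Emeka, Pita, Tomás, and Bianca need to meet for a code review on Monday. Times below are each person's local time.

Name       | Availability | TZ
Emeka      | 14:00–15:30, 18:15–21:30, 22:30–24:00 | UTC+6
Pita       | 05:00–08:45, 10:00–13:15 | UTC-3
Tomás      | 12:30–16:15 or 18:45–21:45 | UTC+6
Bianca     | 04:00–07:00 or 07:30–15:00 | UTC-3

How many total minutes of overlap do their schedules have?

240

Emeka in UTC: 08:00-09:30, 12:15-15:30, 16:30-18:00 (subtract 6h to convert from UTC+6).
Pita in UTC: 08:00-11:45, 13:00-16:15 (add 3h to convert from UTC-3).
Tomás in UTC: 06:30-10:15, 12:45-15:45 (subtract 6h to convert from UTC+6).
Bianca in UTC: 07:00-10:00, 10:30-18:00 (add 3h to convert from UTC-3).
Emeka ∩ Pita: 08:00-09:30, 13:00-15:30.
Emeka ∩ Pita ∩ Tomás: 08:00-09:30, 13:00-15:30.
Emeka ∩ Pita ∩ Tomás ∩ Bianca: 08:00-09:30, 13:00-15:30.
Summing the common windows: 90 + 150 = 240 minutes.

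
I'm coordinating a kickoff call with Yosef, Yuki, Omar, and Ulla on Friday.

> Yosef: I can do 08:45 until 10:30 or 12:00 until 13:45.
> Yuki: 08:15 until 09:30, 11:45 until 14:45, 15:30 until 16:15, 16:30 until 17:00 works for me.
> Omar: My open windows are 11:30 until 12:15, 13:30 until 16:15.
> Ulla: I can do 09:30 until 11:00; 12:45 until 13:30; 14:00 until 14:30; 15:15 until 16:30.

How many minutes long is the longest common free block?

Yosef ∩ Yuki: 08:45-09:30, 12:00-13:45.
Yosef ∩ Yuki ∩ Omar: 12:00-12:15, 13:30-13:45.
Yosef ∩ Yuki ∩ Omar ∩ Ulla: ∅.
There is no time when everyone is free.
No common window exists, so the longest block is 0 minutes.

0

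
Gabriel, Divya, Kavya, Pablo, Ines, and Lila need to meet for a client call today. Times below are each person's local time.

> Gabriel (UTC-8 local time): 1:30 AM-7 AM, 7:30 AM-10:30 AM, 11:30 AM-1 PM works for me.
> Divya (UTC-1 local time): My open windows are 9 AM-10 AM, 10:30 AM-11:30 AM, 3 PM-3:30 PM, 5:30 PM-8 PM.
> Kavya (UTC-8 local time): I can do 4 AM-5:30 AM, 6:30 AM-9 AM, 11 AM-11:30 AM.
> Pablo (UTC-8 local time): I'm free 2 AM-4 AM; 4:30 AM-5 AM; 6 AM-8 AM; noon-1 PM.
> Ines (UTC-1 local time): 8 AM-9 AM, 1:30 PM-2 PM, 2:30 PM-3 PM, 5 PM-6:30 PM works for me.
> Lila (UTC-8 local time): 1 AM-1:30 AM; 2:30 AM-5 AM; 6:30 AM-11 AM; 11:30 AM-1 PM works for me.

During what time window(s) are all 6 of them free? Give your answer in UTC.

none

Gabriel in UTC: 09:30-15:00, 15:30-18:30, 19:30-21:00 (add 8h to convert from UTC-8).
Divya in UTC: 10:00-11:00, 11:30-12:30, 16:00-16:30, 18:30-21:00 (add 1h to convert from UTC-1).
Kavya in UTC: 12:00-13:30, 14:30-17:00, 19:00-19:30 (add 8h to convert from UTC-8).
Pablo in UTC: 10:00-12:00, 12:30-13:00, 14:00-16:00, 20:00-21:00 (add 8h to convert from UTC-8).
Ines in UTC: 09:00-10:00, 14:30-15:00, 15:30-16:00, 18:00-19:30 (add 1h to convert from UTC-1).
Lila in UTC: 09:00-09:30, 10:30-13:00, 14:30-19:00, 19:30-21:00 (add 8h to convert from UTC-8).
Gabriel ∩ Divya: 10:00-11:00, 11:30-12:30, 16:00-16:30, 19:30-21:00.
Gabriel ∩ Divya ∩ Kavya: 12:00-12:30, 16:00-16:30.
Gabriel ∩ Divya ∩ Kavya ∩ Pablo: ∅.
Gabriel ∩ Divya ∩ Kavya ∩ Pablo ∩ Ines: ∅.
Gabriel ∩ Divya ∩ Kavya ∩ Pablo ∩ Ines ∩ Lila: ∅.
There is no time when everyone is free.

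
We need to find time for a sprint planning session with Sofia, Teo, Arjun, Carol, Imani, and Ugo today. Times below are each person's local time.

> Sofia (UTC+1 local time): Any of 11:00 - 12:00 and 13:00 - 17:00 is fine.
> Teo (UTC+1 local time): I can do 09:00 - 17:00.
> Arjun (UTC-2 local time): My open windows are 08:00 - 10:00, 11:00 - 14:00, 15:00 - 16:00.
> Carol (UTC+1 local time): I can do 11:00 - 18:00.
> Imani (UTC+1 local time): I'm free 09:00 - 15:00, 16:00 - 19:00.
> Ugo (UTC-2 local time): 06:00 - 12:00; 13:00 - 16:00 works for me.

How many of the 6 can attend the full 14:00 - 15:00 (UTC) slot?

4

Sofia in UTC: 10:00-11:00, 12:00-16:00 (subtract 1h to convert from UTC+1).
Teo in UTC: 08:00-16:00 (subtract 1h to convert from UTC+1).
Arjun in UTC: 10:00-12:00, 13:00-16:00, 17:00-18:00 (add 2h to convert from UTC-2).
Carol in UTC: 10:00-17:00 (subtract 1h to convert from UTC+1).
Imani in UTC: 08:00-14:00, 15:00-18:00 (subtract 1h to convert from UTC+1).
Ugo in UTC: 08:00-14:00, 15:00-18:00 (add 2h to convert from UTC-2).
Sofia, Teo, Arjun, and Carol can make the full 14:00-15:00 slot — that's 4.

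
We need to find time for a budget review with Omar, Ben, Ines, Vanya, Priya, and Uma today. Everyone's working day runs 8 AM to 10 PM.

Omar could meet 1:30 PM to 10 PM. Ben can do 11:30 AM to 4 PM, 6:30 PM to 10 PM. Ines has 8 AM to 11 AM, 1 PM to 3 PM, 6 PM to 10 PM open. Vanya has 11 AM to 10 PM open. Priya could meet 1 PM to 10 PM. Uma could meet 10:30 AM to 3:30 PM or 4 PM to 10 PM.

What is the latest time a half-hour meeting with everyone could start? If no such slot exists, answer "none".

21:30

Omar ∩ Ben: 13:30-16:00, 18:30-22:00.
Omar ∩ Ben ∩ Ines: 13:30-15:00, 18:30-22:00.
Omar ∩ Ben ∩ Ines ∩ Vanya: 13:30-15:00, 18:30-22:00.
Omar ∩ Ben ∩ Ines ∩ Vanya ∩ Priya: 13:30-15:00, 18:30-22:00.
Omar ∩ Ben ∩ Ines ∩ Vanya ∩ Priya ∩ Uma: 13:30-15:00, 18:30-22:00.
So the common availability across everyone is 13:30-15:00, 18:30-22:00.
The last common window of at least 30 minutes is 18:30-22:00; a 30-minute meeting can start as late as 21:30 and still end by 22:00.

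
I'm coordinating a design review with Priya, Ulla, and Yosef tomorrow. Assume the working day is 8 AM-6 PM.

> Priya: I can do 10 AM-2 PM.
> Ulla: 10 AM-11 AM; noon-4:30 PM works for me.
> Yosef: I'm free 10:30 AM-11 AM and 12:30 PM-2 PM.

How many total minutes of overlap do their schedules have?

Priya ∩ Ulla: 10:00-11:00, 12:00-14:00.
Priya ∩ Ulla ∩ Yosef: 10:30-11:00, 12:30-14:00.
So the common availability across everyone is 10:30-11:00, 12:30-14:00.
Summing the common windows: 30 + 90 = 120 minutes.

120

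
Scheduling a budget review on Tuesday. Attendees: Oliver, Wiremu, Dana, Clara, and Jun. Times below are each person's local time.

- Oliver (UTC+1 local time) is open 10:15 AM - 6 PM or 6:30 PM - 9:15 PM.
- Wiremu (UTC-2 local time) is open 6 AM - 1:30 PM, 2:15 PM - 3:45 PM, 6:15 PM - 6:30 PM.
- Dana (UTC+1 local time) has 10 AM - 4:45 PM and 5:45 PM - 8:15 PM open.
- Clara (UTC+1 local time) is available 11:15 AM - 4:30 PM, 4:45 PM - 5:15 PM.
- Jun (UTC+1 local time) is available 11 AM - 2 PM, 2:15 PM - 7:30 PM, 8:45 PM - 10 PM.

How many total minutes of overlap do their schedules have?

Oliver in UTC: 09:15-17:00, 17:30-20:15 (subtract 1h to convert from UTC+1).
Wiremu in UTC: 08:00-15:30, 16:15-17:45, 20:15-20:30 (add 2h to convert from UTC-2).
Dana in UTC: 09:00-15:45, 16:45-19:15 (subtract 1h to convert from UTC+1).
Clara in UTC: 10:15-15:30, 15:45-16:15 (subtract 1h to convert from UTC+1).
Jun in UTC: 10:00-13:00, 13:15-18:30, 19:45-21:00 (subtract 1h to convert from UTC+1).
Oliver ∩ Wiremu: 09:15-15:30, 16:15-17:00, 17:30-17:45.
Oliver ∩ Wiremu ∩ Dana: 09:15-15:30, 16:45-17:00, 17:30-17:45.
Oliver ∩ Wiremu ∩ Dana ∩ Clara: 10:15-15:30.
Oliver ∩ Wiremu ∩ Dana ∩ Clara ∩ Jun: 10:15-13:00, 13:15-15:30.
So the common availability across everyone is 10:15-13:00, 13:15-15:30.
Summing the common windows: 165 + 135 = 300 minutes.

300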